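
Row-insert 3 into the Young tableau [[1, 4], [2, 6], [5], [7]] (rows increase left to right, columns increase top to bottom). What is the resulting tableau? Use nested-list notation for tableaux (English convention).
[[1, 3], [2, 4], [5, 6], [7]]

In row 1, 3 replaces 4 (the leftmost entry greater than 3); 4 is bumped to row 2. In row 2, 4 replaces 6 (the leftmost entry greater than 4); 6 is bumped to row 3. 6 is appended to row 3. The new tableau is [[1, 3], [2, 4], [5, 6], [7]].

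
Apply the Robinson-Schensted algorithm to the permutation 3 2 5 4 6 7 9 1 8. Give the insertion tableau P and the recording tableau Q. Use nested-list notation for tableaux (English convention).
P = [[1, 4, 6, 7, 8], [2, 5, 9], [3]], Q = [[1, 3, 5, 6, 7], [2, 4, 9], [8]]

Insert each entry of the permutation into P by Schensted row insertion, recording in Q the position of each new cell.

Insert 3: appended to row 1. P = [[3]], Q = [[1]].
Insert 2: 2 bumps 3 from row 1; 3 starts row 2. P = [[2], [3]], Q = [[1], [2]].
Insert 5: appended to row 1. P = [[2, 5], [3]], Q = [[1, 3], [2]].
Insert 4: 4 bumps 5 from row 1; 5 appends to row 2. P = [[2, 4], [3, 5]], Q = [[1, 3], [2, 4]].
Insert 6: appended to row 1. P = [[2, 4, 6], [3, 5]], Q = [[1, 3, 5], [2, 4]].
Insert 7: appended to row 1. P = [[2, 4, 6, 7], [3, 5]], Q = [[1, 3, 5, 6], [2, 4]].
Insert 9: appended to row 1. P = [[2, 4, 6, 7, 9], [3, 5]], Q = [[1, 3, 5, 6, 7], [2, 4]].
Insert 1: 1 bumps 2 from row 1; 2 bumps 3 from row 2; 3 starts row 3. P = [[1, 4, 6, 7, 9], [2, 5], [3]], Q = [[1, 3, 5, 6, 7], [2, 4], [8]].
Insert 8: 8 bumps 9 from row 1; 9 appends to row 2. P = [[1, 4, 6, 7, 8], [2, 5, 9], [3]], Q = [[1, 3, 5, 6, 7], [2, 4, 9], [8]].

So P = [[1, 4, 6, 7, 8], [2, 5, 9], [3]], Q = [[1, 3, 5, 6, 7], [2, 4, 9], [8]].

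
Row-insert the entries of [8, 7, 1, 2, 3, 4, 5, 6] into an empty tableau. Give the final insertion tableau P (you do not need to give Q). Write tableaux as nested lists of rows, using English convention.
Insert 8: appended to row 1. P = [[8]].
Insert 7: 7 bumps 8 from row 1; 8 starts row 2. P = [[7], [8]].
Insert 1: 1 bumps 7 from row 1; 7 bumps 8 from row 2; 8 starts row 3. P = [[1], [7], [8]].
Insert 2: appended to row 1. P = [[1, 2], [7], [8]].
Insert 3: appended to row 1. P = [[1, 2, 3], [7], [8]].
Insert 4: appended to row 1. P = [[1, 2, 3, 4], [7], [8]].
Insert 5: appended to row 1. P = [[1, 2, 3, 4, 5], [7], [8]].
Insert 6: appended to row 1. P = [[1, 2, 3, 4, 5, 6], [7], [8]].

So P = [[1, 2, 3, 4, 5, 6], [7], [8]].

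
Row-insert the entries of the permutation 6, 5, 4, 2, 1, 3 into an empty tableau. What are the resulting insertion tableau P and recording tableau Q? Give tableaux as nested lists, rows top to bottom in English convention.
P = [[1, 3], [2], [4], [5], [6]], Q = [[1, 6], [2], [3], [4], [5]]

Insert each entry of the permutation into P by Schensted row insertion, recording in Q the position of each new cell.

Insert 6: appended to row 1. P = [[6]], Q = [[1]].
Insert 5: 5 bumps 6 from row 1; 6 starts row 2. P = [[5], [6]], Q = [[1], [2]].
Insert 4: 4 bumps 5 from row 1; 5 bumps 6 from row 2; 6 starts row 3. P = [[4], [5], [6]], Q = [[1], [2], [3]].
Insert 2: 2 bumps 4 from row 1; 4 bumps 5 from row 2; 5 bumps 6 from row 3; 6 starts row 4. P = [[2], [4], [5], [6]], Q = [[1], [2], [3], [4]].
Insert 1: 1 bumps 2 from row 1; 2 bumps 4 from row 2; 4 bumps 5 from row 3; 5 bumps 6 from row 4; 6 starts row 5. P = [[1], [2], [4], [5], [6]], Q = [[1], [2], [3], [4], [5]].
Insert 3: appended to row 1. P = [[1, 3], [2], [4], [5], [6]], Q = [[1, 6], [2], [3], [4], [5]].

So P = [[1, 3], [2], [4], [5], [6]], Q = [[1, 6], [2], [3], [4], [5]].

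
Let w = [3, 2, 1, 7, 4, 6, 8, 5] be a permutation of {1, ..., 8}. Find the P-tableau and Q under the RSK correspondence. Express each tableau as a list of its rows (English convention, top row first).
Insert each entry of the permutation into P by Schensted row insertion, recording in Q the position of each new cell.

Insert 3: appended to row 1. P = [[3]].
Insert 2: 2 bumps 3 from row 1; 3 starts row 2. P = [[2], [3]].
Insert 1: 1 bumps 2 from row 1; 2 bumps 3 from row 2; 3 starts row 3. P = [[1], [2], [3]].
Insert 7: appended to row 1. P = [[1, 7], [2], [3]].
Insert 4: 4 bumps 7 from row 1; 7 appends to row 2. P = [[1, 4], [2, 7], [3]].
Insert 6: appended to row 1. P = [[1, 4, 6], [2, 7], [3]].
Insert 8: appended to row 1. P = [[1, 4, 6, 8], [2, 7], [3]].
Insert 5: 5 bumps 6 from row 1; 6 bumps 7 from row 2; 7 appends to row 3. P = [[1, 4, 5, 8], [2, 6], [3, 7]].

So P = [[1, 4, 5, 8], [2, 6], [3, 7]], Q = [[1, 4, 6, 7], [2, 5], [3, 8]].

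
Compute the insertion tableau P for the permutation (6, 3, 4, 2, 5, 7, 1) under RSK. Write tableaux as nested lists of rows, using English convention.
Insert 6: appended to row 1. P = [[6]].
Insert 3: 3 bumps 6 from row 1; 6 starts row 2. P = [[3], [6]].
Insert 4: appended to row 1. P = [[3, 4], [6]].
Insert 2: 2 bumps 3 from row 1; 3 bumps 6 from row 2; 6 starts row 3. P = [[2, 4], [3], [6]].
Insert 5: appended to row 1. P = [[2, 4, 5], [3], [6]].
Insert 7: appended to row 1. P = [[2, 4, 5, 7], [3], [6]].
Insert 1: 1 bumps 2 from row 1; 2 bumps 3 from row 2; 3 bumps 6 from row 3; 6 starts row 4. P = [[1, 4, 5, 7], [2], [3], [6]].

So P = [[1, 4, 5, 7], [2], [3], [6]].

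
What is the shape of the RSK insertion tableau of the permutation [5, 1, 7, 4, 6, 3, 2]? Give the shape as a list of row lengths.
[3, 2, 1, 1]

Row-insert each entry into an empty tableau.

After inserting 5: P = [[5]].
After inserting 1: P = [[1], [5]].
After inserting 7: P = [[1, 7], [5]].
After inserting 4: P = [[1, 4], [5, 7]].
After inserting 6: P = [[1, 4, 6], [5, 7]].
After inserting 3: P = [[1, 3, 6], [4, 7], [5]].
After inserting 2: P = [[1, 2, 6], [3, 7], [4], [5]].

The final insertion tableau P = [[1, 2, 6], [3, 7], [4], [5]] has shape [3, 2, 1, 1].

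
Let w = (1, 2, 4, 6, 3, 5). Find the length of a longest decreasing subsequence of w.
2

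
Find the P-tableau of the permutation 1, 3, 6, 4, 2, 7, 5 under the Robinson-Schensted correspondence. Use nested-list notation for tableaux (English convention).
P = [[1, 2, 4, 5], [3, 7], [6]]

Insert 1: appended to row 1. P = [[1]].
Insert 3: appended to row 1. P = [[1, 3]].
Insert 6: appended to row 1. P = [[1, 3, 6]].
Insert 4: 4 bumps 6 from row 1; 6 starts row 2. P = [[1, 3, 4], [6]].
Insert 2: 2 bumps 3 from row 1; 3 bumps 6 from row 2; 6 starts row 3. P = [[1, 2, 4], [3], [6]].
Insert 7: appended to row 1. P = [[1, 2, 4, 7], [3], [6]].
Insert 5: 5 bumps 7 from row 1; 7 appends to row 2. P = [[1, 2, 4, 5], [3, 7], [6]].

So P = [[1, 2, 4, 5], [3, 7], [6]].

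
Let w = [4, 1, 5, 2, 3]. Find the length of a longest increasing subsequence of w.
3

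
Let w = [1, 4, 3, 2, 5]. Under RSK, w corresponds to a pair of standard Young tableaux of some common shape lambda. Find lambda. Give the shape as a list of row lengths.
[3, 1, 1]

Row-insert each entry into an empty tableau.

After inserting 1: P = [[1]].
After inserting 4: P = [[1, 4]].
After inserting 3: P = [[1, 3], [4]].
After inserting 2: P = [[1, 2], [3], [4]].
After inserting 5: P = [[1, 2, 5], [3], [4]].

The final insertion tableau P = [[1, 2, 5], [3], [4]] has shape [3, 1, 1].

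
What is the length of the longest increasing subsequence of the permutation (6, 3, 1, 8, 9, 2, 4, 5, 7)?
5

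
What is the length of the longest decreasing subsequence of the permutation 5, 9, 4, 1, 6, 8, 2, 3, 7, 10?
3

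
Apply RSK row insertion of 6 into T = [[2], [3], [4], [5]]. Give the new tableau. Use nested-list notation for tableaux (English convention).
[[2, 6], [3], [4], [5]]

6 is larger than every entry of row 1, so it is appended to row 1. The new tableau is [[2, 6], [3], [4], [5]].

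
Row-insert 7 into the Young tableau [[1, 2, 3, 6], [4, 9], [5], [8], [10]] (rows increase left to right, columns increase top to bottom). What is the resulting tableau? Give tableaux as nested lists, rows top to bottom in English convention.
[[1, 2, 3, 6, 7], [4, 9], [5], [8], [10]]

7 is larger than every entry of row 1, so it is appended to row 1. The new tableau is [[1, 2, 3, 6, 7], [4, 9], [5], [8], [10]].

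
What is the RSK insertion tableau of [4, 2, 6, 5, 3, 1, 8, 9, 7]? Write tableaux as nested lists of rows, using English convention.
Insert 4: appended to row 1. P = [[4]].
Insert 2: 2 bumps 4 from row 1; 4 starts row 2. P = [[2], [4]].
Insert 6: appended to row 1. P = [[2, 6], [4]].
Insert 5: 5 bumps 6 from row 1; 6 appends to row 2. P = [[2, 5], [4, 6]].
Insert 3: 3 bumps 5 from row 1; 5 bumps 6 from row 2; 6 starts row 3. P = [[2, 3], [4, 5], [6]].
Insert 1: 1 bumps 2 from row 1; 2 bumps 4 from row 2; 4 bumps 6 from row 3; 6 starts row 4. P = [[1, 3], [2, 5], [4], [6]].
Insert 8: appended to row 1. P = [[1, 3, 8], [2, 5], [4], [6]].
Insert 9: appended to row 1. P = [[1, 3, 8, 9], [2, 5], [4], [6]].
Insert 7: 7 bumps 8 from row 1; 8 appends to row 2. P = [[1, 3, 7, 9], [2, 5, 8], [4], [6]].

So P = [[1, 3, 7, 9], [2, 5, 8], [4], [6]].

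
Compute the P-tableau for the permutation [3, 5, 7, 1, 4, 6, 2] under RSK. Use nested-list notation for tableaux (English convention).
Insert 3: appended to row 1. P = [[3]].
Insert 5: appended to row 1. P = [[3, 5]].
Insert 7: appended to row 1. P = [[3, 5, 7]].
Insert 1: 1 bumps 3 from row 1; 3 starts row 2. P = [[1, 5, 7], [3]].
Insert 4: 4 bumps 5 from row 1; 5 appends to row 2. P = [[1, 4, 7], [3, 5]].
Insert 6: 6 bumps 7 from row 1; 7 appends to row 2. P = [[1, 4, 6], [3, 5, 7]].
Insert 2: 2 bumps 4 from row 1; 4 bumps 5 from row 2; 5 starts row 3. P = [[1, 2, 6], [3, 4, 7], [5]].

So P = [[1, 2, 6], [3, 4, 7], [5]].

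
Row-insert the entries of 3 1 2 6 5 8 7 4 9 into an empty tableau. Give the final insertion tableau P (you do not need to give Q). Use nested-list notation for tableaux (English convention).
P = [[1, 2, 4, 7, 9], [3, 5, 8], [6]]

After inserting 3: P = [[3]].
After inserting 1: P = [[1], [3]].
After inserting 2: P = [[1, 2], [3]].
After inserting 6: P = [[1, 2, 6], [3]].
After inserting 5: P = [[1, 2, 5], [3, 6]].
After inserting 8: P = [[1, 2, 5, 8], [3, 6]].
After inserting 7: P = [[1, 2, 5, 7], [3, 6, 8]].
After inserting 4: P = [[1, 2, 4, 7], [3, 5, 8], [6]].
After inserting 9: P = [[1, 2, 4, 7, 9], [3, 5, 8], [6]].

So P = [[1, 2, 4, 7, 9], [3, 5, 8], [6]].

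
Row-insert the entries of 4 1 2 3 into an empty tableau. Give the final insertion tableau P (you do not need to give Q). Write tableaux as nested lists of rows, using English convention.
Insert 4: appended to row 1. P = [[4]].
Insert 1: 1 bumps 4 from row 1; 4 starts row 2. P = [[1], [4]].
Insert 2: appended to row 1. P = [[1, 2], [4]].
Insert 3: appended to row 1. P = [[1, 2, 3], [4]].

So P = [[1, 2, 3], [4]].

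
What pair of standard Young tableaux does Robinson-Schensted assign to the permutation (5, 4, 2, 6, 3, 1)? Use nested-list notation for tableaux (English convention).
P = [[1, 3], [2, 6], [4], [5]], Q = [[1, 4], [2, 5], [3], [6]]

Insert each entry of the permutation into P by Schensted row insertion, recording in Q the position of each new cell.

Insert 5: appended to row 1. P = [[5]].
Insert 4: 4 bumps 5 from row 1; 5 starts row 2. P = [[4], [5]].
Insert 2: 2 bumps 4 from row 1; 4 bumps 5 from row 2; 5 starts row 3. P = [[2], [4], [5]].
Insert 6: appended to row 1. P = [[2, 6], [4], [5]].
Insert 3: 3 bumps 6 from row 1; 6 appends to row 2. P = [[2, 3], [4, 6], [5]].
Insert 1: 1 bumps 2 from row 1; 2 bumps 4 from row 2; 4 bumps 5 from row 3; 5 starts row 4. P = [[1, 3], [2, 6], [4], [5]].

So P = [[1, 3], [2, 6], [4], [5]], Q = [[1, 4], [2, 5], [3], [6]].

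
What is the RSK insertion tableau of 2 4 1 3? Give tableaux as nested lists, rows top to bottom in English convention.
P = [[1, 3], [2, 4]]

Insert 2: appended to row 1. P = [[2]].
Insert 4: appended to row 1. P = [[2, 4]].
Insert 1: 1 bumps 2 from row 1; 2 starts row 2. P = [[1, 4], [2]].
Insert 3: 3 bumps 4 from row 1; 4 appends to row 2. P = [[1, 3], [2, 4]].

So P = [[1, 3], [2, 4]].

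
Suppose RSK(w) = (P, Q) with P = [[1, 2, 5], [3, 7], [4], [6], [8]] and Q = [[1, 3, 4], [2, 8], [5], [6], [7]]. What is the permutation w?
8 1 6 7 4 3 2 5

Reverse the RSK construction: for i from n down to 1, find the cell of Q containing i, remove the entry at that cell from P, and reverse-bump it up through P; the value ejected from row 1 is w(i).

Step i=8: Q has 8 at row 2, column 2; remove 7 from row 2 of P and reverse-bump: 7 enters row 1 and ejects 5. So w(8) = 5. P is now [[1, 2, 7], [3], [4], [6], [8]].
Step i=7: Q has 7 at row 5, column 1; remove 8 from row 5 of P and reverse-bump: 8 enters row 4 and ejects 6; 6 enters row 3 and ejects 4; 4 enters row 2 and ejects 3; 3 enters row 1 and ejects 2. So w(7) = 2. P is now [[1, 3, 7], [4], [6], [8]].
Step i=6: Q has 6 at row 4, column 1; remove 8 from row 4 of P and reverse-bump: 8 enters row 3 and ejects 6; 6 enters row 2 and ejects 4; 4 enters row 1 and ejects 3. So w(6) = 3. P is now [[1, 4, 7], [6], [8]].
Step i=5: Q has 5 at row 3, column 1; remove 8 from row 3 of P and reverse-bump: 8 enters row 2 and ejects 6; 6 enters row 1 and ejects 4. So w(5) = 4. P is now [[1, 6, 7], [8]].
Step i=4: Q has 4 at row 1, column 3; remove that cell from P, ejecting 7. So w(4) = 7. P is now [[1, 6], [8]].
Step i=3: Q has 3 at row 1, column 2; remove that cell from P, ejecting 6. So w(3) = 6. P is now [[1], [8]].
Step i=2: Q has 2 at row 2, column 1; remove 8 from row 2 of P and reverse-bump: 8 enters row 1 and ejects 1. So w(2) = 1. P is now [[8]].
Step i=1: Q has 1 at row 1, column 1; remove that cell from P, ejecting 8. So w(1) = 8. P is now [].

So w = 8 1 6 7 4 3 2 5.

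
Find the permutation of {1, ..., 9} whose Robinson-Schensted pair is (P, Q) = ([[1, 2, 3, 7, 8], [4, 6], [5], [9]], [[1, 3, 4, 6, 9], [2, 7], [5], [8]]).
Reverse RSK: for i = n, n-1, ..., 1, locate i in Q, remove the corresponding corner cell from P, and reverse-bump its entry up through P; the value ejected from row 1 is w(i).

So w = 9 1 5 6 2 7 4 3 8.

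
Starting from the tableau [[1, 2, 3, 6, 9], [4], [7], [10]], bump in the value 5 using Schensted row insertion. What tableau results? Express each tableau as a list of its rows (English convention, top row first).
[[1, 2, 3, 5, 9], [4, 6], [7], [10]]

In row 1, 5 replaces 6 (the leftmost entry greater than 5); 6 is bumped to row 2. 6 is appended to row 2. The new tableau is [[1, 2, 3, 5, 9], [4, 6], [7], [10]].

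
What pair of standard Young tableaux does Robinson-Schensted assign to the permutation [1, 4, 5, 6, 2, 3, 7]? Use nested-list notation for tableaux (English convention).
P = [[1, 2, 3, 6, 7], [4, 5]], Q = [[1, 2, 3, 4, 7], [5, 6]]

Insert each entry of the permutation into P by Schensted row insertion, recording in Q the position of each new cell.

After inserting 1: P = [[1]].
After inserting 4: P = [[1, 4]].
After inserting 5: P = [[1, 4, 5]].
After inserting 6: P = [[1, 4, 5, 6]].
After inserting 2: P = [[1, 2, 5, 6], [4]].
After inserting 3: P = [[1, 2, 3, 6], [4, 5]].
After inserting 7: P = [[1, 2, 3, 6, 7], [4, 5]].

So P = [[1, 2, 3, 6, 7], [4, 5]], Q = [[1, 2, 3, 4, 7], [5, 6]].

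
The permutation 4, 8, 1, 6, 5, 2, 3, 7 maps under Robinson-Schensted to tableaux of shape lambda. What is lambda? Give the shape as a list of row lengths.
Row-insert each entry into an empty tableau.

After inserting 4: P = [[4]].
After inserting 8: P = [[4, 8]].
After inserting 1: P = [[1, 8], [4]].
After inserting 6: P = [[1, 6], [4, 8]].
After inserting 5: P = [[1, 5], [4, 6], [8]].
After inserting 2: P = [[1, 2], [4, 5], [6], [8]].
After inserting 3: P = [[1, 2, 3], [4, 5], [6], [8]].
After inserting 7: P = [[1, 2, 3, 7], [4, 5], [6], [8]].

The final insertion tableau P = [[1, 2, 3, 7], [4, 5], [6], [8]] has shape [4, 2, 1, 1].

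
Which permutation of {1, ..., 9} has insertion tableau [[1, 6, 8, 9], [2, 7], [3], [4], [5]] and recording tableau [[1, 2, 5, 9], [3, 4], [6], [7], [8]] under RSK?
5 7 4 6 8 3 2 1 9

Reverse the RSK construction: for i from n down to 1, find the cell of Q containing i, remove the entry at that cell from P, and reverse-bump it up through P; the value ejected from row 1 is w(i).

Step i=9: Q has 9 at row 1, column 4; remove that cell from P, ejecting 9. So w(9) = 9. P is now [[1, 6, 8], [2, 7], [3], [4], [5]].
Step i=8: Q has 8 at row 5, column 1; remove 5 from row 5 of P and reverse-bump: 5 enters row 4 and ejects 4; 4 enters row 3 and ejects 3; 3 enters row 2 and ejects 2; 2 enters row 1 and ejects 1. So w(8) = 1. P is now [[2, 6, 8], [3, 7], [4], [5]].
Step i=7: Q has 7 at row 4, column 1; remove 5 from row 4 of P and reverse-bump: 5 enters row 3 and ejects 4; 4 enters row 2 and ejects 3; 3 enters row 1 and ejects 2. So w(7) = 2. P is now [[3, 6, 8], [4, 7], [5]].
Step i=6: Q has 6 at row 3, column 1; remove 5 from row 3 of P and reverse-bump: 5 enters row 2 and ejects 4; 4 enters row 1 and ejects 3. So w(6) = 3. P is now [[4, 6, 8], [5, 7]].
Step i=5: Q has 5 at row 1, column 3; remove that cell from P, ejecting 8. So w(5) = 8. P is now [[4, 6], [5, 7]].
Step i=4: Q has 4 at row 2, column 2; remove 7 from row 2 of P and reverse-bump: 7 enters row 1 and ejects 6. So w(4) = 6. P is now [[4, 7], [5]].
Step i=3: Q has 3 at row 2, column 1; remove 5 from row 2 of P and reverse-bump: 5 enters row 1 and ejects 4. So w(3) = 4. P is now [[5, 7]].
Step i=2: Q has 2 at row 1, column 2; remove that cell from P, ejecting 7. So w(2) = 7. P is now [[5]].
Step i=1: Q has 1 at row 1, column 1; remove that cell from P, ejecting 5. So w(1) = 5. P is now [].

So w = 5 7 4 6 8 3 2 1 9.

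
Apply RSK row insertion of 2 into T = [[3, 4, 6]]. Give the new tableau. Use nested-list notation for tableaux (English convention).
[[2, 4, 6], [3]]

In row 1, 2 replaces 3 (the leftmost entry greater than 2); 3 is bumped to row 2. 3 starts a new row 2. The new tableau is [[2, 4, 6], [3]].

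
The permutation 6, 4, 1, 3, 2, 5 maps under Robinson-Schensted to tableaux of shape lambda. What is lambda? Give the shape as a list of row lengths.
Row-insert each entry into an empty tableau.

After inserting 6: P = [[6]].
After inserting 4: P = [[4], [6]].
After inserting 1: P = [[1], [4], [6]].
After inserting 3: P = [[1, 3], [4], [6]].
After inserting 2: P = [[1, 2], [3], [4], [6]].
After inserting 5: P = [[1, 2, 5], [3], [4], [6]].

The final insertion tableau P = [[1, 2, 5], [3], [4], [6]] has shape [3, 1, 1, 1].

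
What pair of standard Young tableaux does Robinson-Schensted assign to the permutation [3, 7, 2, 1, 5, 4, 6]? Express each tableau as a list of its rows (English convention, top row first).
Insert each entry of the permutation into P by Schensted row insertion, recording in Q the position of each new cell.

Insert 3: appended to row 1. P = [[3]].
Insert 7: appended to row 1. P = [[3, 7]].
Insert 2: 2 bumps 3 from row 1; 3 starts row 2. P = [[2, 7], [3]].
Insert 1: 1 bumps 2 from row 1; 2 bumps 3 from row 2; 3 starts row 3. P = [[1, 7], [2], [3]].
Insert 5: 5 bumps 7 from row 1; 7 appends to row 2. P = [[1, 5], [2, 7], [3]].
Insert 4: 4 bumps 5 from row 1; 5 bumps 7 from row 2; 7 appends to row 3. P = [[1, 4], [2, 5], [3, 7]].
Insert 6: appended to row 1. P = [[1, 4, 6], [2, 5], [3, 7]].

So P = [[1, 4, 6], [2, 5], [3, 7]], Q = [[1, 2, 7], [3, 5], [4, 6]].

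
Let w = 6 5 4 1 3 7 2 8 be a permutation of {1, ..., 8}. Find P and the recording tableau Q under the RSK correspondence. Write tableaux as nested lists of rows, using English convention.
P = [[1, 2, 7, 8], [3], [4], [5], [6]], Q = [[1, 5, 6, 8], [2], [3], [4], [7]]

Insert each entry of the permutation into P by Schensted row insertion, recording in Q the position of each new cell.

Insert 6: appended to row 1. P = [[6]].
Insert 5: 5 bumps 6 from row 1; 6 starts row 2. P = [[5], [6]].
Insert 4: 4 bumps 5 from row 1; 5 bumps 6 from row 2; 6 starts row 3. P = [[4], [5], [6]].
Insert 1: 1 bumps 4 from row 1; 4 bumps 5 from row 2; 5 bumps 6 from row 3; 6 starts row 4. P = [[1], [4], [5], [6]].
Insert 3: appended to row 1. P = [[1, 3], [4], [5], [6]].
Insert 7: appended to row 1. P = [[1, 3, 7], [4], [5], [6]].
Insert 2: 2 bumps 3 from row 1; 3 bumps 4 from row 2; 4 bumps 5 from row 3; 5 bumps 6 from row 4; 6 starts row 5. P = [[1, 2, 7], [3], [4], [5], [6]].
Insert 8: appended to row 1. P = [[1, 2, 7, 8], [3], [4], [5], [6]].

So P = [[1, 2, 7, 8], [3], [4], [5], [6]], Q = [[1, 5, 6, 8], [2], [3], [4], [7]].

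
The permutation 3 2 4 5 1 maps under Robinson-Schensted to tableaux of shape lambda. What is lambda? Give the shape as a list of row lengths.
[3, 1, 1]

RSK row insertion gives P = [[1, 4, 5], [2], [3]], which has shape [3, 1, 1].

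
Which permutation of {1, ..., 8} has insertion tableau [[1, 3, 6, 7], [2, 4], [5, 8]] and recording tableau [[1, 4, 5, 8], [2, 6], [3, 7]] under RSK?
Reverse RSK: for i = n, n-1, ..., 1, locate i in Q, remove the corresponding corner cell from P, and reverse-bump its entry up through P; the value ejected from row 1 is w(i).

So w = 5 2 1 4 8 6 3 7.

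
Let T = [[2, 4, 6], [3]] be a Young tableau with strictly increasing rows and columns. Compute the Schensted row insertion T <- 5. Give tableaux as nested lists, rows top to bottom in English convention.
[[2, 4, 5], [3, 6]]

In row 1, 5 replaces 6 (the leftmost entry greater than 5); 6 is bumped to row 2. 6 is appended to row 2. The new tableau is [[2, 4, 5], [3, 6]].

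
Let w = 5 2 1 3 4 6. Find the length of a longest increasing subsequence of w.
4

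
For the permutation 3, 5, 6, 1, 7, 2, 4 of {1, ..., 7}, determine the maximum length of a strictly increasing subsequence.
4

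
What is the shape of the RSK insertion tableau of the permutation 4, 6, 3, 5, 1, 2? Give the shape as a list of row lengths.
Row-insert each entry into an empty tableau.

After inserting 4: P = [[4]].
After inserting 6: P = [[4, 6]].
After inserting 3: P = [[3, 6], [4]].
After inserting 5: P = [[3, 5], [4, 6]].
After inserting 1: P = [[1, 5], [3, 6], [4]].
After inserting 2: P = [[1, 2], [3, 5], [4, 6]].

The final insertion tableau P = [[1, 2], [3, 5], [4, 6]] has shape [2, 2, 2].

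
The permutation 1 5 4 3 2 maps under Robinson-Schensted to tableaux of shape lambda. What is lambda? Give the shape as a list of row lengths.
[2, 1, 1, 1]

Row-insert each entry into an empty tableau.

After inserting 1: P = [[1]].
After inserting 5: P = [[1, 5]].
After inserting 4: P = [[1, 4], [5]].
After inserting 3: P = [[1, 3], [4], [5]].
After inserting 2: P = [[1, 2], [3], [4], [5]].

The final insertion tableau P = [[1, 2], [3], [4], [5]] has shape [2, 1, 1, 1].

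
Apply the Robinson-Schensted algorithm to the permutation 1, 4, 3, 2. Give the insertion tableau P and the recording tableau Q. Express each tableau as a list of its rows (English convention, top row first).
Insert each entry of the permutation into P by Schensted row insertion, recording in Q the position of each new cell.

Insert 1: appended to row 1. P = [[1]], Q = [[1]].
Insert 4: appended to row 1. P = [[1, 4]], Q = [[1, 2]].
Insert 3: 3 bumps 4 from row 1; 4 starts row 2. P = [[1, 3], [4]], Q = [[1, 2], [3]].
Insert 2: 2 bumps 3 from row 1; 3 bumps 4 from row 2; 4 starts row 3. P = [[1, 2], [3], [4]], Q = [[1, 2], [3], [4]].

So P = [[1, 2], [3], [4]], Q = [[1, 2], [3], [4]].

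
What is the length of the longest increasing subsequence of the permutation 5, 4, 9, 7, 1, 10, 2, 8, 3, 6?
4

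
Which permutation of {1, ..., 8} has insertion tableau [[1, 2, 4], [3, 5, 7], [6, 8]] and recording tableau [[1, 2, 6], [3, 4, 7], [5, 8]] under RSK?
Reverse RSK: for i = n, n-1, ..., 1, locate i in Q, remove the corresponding corner cell from P, and reverse-bump its entry up through P; the value ejected from row 1 is w(i).

So w = 3 6 1 5 2 8 7 4.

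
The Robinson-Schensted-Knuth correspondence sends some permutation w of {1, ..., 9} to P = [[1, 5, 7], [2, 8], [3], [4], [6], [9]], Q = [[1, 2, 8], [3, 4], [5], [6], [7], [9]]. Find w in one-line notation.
6 9 4 8 5 3 2 7 1

Reverse RSK: for i = n, n-1, ..., 1, locate i in Q, remove the corresponding corner cell from P, and reverse-bump its entry up through P; the value ejected from row 1 is w(i).

So w = 6 9 4 8 5 3 2 7 1.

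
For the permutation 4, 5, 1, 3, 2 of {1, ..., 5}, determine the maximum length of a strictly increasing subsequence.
2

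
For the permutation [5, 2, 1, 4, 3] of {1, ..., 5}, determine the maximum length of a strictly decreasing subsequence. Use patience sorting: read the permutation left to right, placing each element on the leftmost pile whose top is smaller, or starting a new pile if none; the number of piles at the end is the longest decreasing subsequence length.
5: new pile. tops = [5]
2: new pile. tops = [5, 2]
1: new pile. tops = [5, 2, 1]
4: onto pile 2 (replacing 2). tops = [5, 4, 1]
3: onto pile 3 (replacing 1). tops = [5, 4, 3]

3 piles, so the longest decreasing subsequence has length 3.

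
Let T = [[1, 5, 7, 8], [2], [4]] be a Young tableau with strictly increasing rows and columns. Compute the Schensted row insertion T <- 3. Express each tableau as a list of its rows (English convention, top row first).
In row 1, 3 replaces 5 (the leftmost entry greater than 3); 5 is bumped to row 2. 5 is appended to row 2. The new tableau is [[1, 3, 7, 8], [2, 5], [4]].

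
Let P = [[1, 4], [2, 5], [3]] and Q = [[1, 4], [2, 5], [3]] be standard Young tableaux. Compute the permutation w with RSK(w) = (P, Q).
Reverse the RSK construction: for i from n down to 1, find the cell of Q containing i, remove the entry at that cell from P, and reverse-bump it up through P; the value ejected from row 1 is w(i).

Step i=5: Q has 5 at row 2, column 2; remove 5 from row 2 of P and reverse-bump: 5 enters row 1 and ejects 4. So w(5) = 4. P is now [[1, 5], [2], [3]].
Step i=4: Q has 4 at row 1, column 2; remove that cell from P, ejecting 5. So w(4) = 5. P is now [[1], [2], [3]].
Step i=3: Q has 3 at row 3, column 1; remove 3 from row 3 of P and reverse-bump: 3 enters row 2 and ejects 2; 2 enters row 1 and ejects 1. So w(3) = 1. P is now [[2], [3]].
Step i=2: Q has 2 at row 2, column 1; remove 3 from row 2 of P and reverse-bump: 3 enters row 1 and ejects 2. So w(2) = 2. P is now [[3]].
Step i=1: Q has 1 at row 1, column 1; remove that cell from P, ejecting 3. So w(1) = 3. P is now [].

So w = 3 2 1 5 4.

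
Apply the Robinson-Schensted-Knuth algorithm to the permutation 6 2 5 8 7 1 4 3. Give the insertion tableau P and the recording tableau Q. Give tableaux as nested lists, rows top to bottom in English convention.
P = [[1, 3, 7], [2, 4], [5, 8], [6]], Q = [[1, 3, 4], [2, 5], [6, 7], [8]]

Insert each entry of the permutation into P by Schensted row insertion, recording in Q the position of each new cell.

Insert 6: appended to row 1. P = [[6]].
Insert 2: 2 bumps 6 from row 1; 6 starts row 2. P = [[2], [6]].
Insert 5: appended to row 1. P = [[2, 5], [6]].
Insert 8: appended to row 1. P = [[2, 5, 8], [6]].
Insert 7: 7 bumps 8 from row 1; 8 appends to row 2. P = [[2, 5, 7], [6, 8]].
Insert 1: 1 bumps 2 from row 1; 2 bumps 6 from row 2; 6 starts row 3. P = [[1, 5, 7], [2, 8], [6]].
Insert 4: 4 bumps 5 from row 1; 5 bumps 8 from row 2; 8 appends to row 3. P = [[1, 4, 7], [2, 5], [6, 8]].
Insert 3: 3 bumps 4 from row 1; 4 bumps 5 from row 2; 5 bumps 6 from row 3; 6 starts row 4. P = [[1, 3, 7], [2, 4], [5, 8], [6]].

So P = [[1, 3, 7], [2, 4], [5, 8], [6]], Q = [[1, 3, 4], [2, 5], [6, 7], [8]].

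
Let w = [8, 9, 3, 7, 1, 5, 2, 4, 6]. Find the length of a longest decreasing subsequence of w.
4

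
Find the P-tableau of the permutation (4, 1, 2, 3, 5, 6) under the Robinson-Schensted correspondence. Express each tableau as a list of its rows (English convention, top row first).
P = [[1, 2, 3, 5, 6], [4]]

Insert 4: appended to row 1. P = [[4]].
Insert 1: 1 bumps 4 from row 1; 4 starts row 2. P = [[1], [4]].
Insert 2: appended to row 1. P = [[1, 2], [4]].
Insert 3: appended to row 1. P = [[1, 2, 3], [4]].
Insert 5: appended to row 1. P = [[1, 2, 3, 5], [4]].
Insert 6: appended to row 1. P = [[1, 2, 3, 5, 6], [4]].

So P = [[1, 2, 3, 5, 6], [4]].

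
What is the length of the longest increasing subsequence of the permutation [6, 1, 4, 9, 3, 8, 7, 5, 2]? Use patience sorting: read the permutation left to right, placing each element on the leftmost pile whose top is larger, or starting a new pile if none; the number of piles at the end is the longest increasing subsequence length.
3

6: new pile. tops = [6]
1: onto pile 1 (replacing 6). tops = [1]
4: new pile. tops = [1, 4]
9: new pile. tops = [1, 4, 9]
3: onto pile 2 (replacing 4). tops = [1, 3, 9]
8: onto pile 3 (replacing 9). tops = [1, 3, 8]
7: onto pile 3 (replacing 8). tops = [1, 3, 7]
5: onto pile 3 (replacing 7). tops = [1, 3, 5]
2: onto pile 2 (replacing 3). tops = [1, 2, 5]

3 piles, so the longest increasing subsequence has length 3.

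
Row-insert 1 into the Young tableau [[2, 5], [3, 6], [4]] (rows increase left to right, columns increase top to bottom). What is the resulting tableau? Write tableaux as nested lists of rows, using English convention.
In row 1, 1 replaces 2 (the leftmost entry greater than 1); 2 is bumped to row 2. In row 2, 2 replaces 3 (the leftmost entry greater than 2); 3 is bumped to row 3. In row 3, 3 replaces 4 (the leftmost entry greater than 3); 4 is bumped to row 4. 4 starts a new row 4. The new tableau is [[1, 5], [2, 6], [3], [4]].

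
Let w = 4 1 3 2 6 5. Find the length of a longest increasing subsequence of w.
3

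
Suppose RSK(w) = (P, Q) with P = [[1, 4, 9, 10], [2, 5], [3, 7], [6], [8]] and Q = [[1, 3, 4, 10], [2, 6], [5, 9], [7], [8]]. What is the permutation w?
Reverse RSK: for i = n, n-1, ..., 1, locate i in Q, remove the corresponding corner cell from P, and reverse-bump its entry up through P; the value ejected from row 1 is w(i).

So w = 8 6 7 9 3 5 2 1 4 10.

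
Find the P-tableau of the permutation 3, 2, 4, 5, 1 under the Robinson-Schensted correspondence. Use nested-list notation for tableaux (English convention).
Insert 3: appended to row 1. P = [[3]].
Insert 2: 2 bumps 3 from row 1; 3 starts row 2. P = [[2], [3]].
Insert 4: appended to row 1. P = [[2, 4], [3]].
Insert 5: appended to row 1. P = [[2, 4, 5], [3]].
Insert 1: 1 bumps 2 from row 1; 2 bumps 3 from row 2; 3 starts row 3. P = [[1, 4, 5], [2], [3]].

So P = [[1, 4, 5], [2], [3]].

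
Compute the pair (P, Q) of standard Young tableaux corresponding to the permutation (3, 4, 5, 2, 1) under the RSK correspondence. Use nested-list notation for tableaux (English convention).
P = [[1, 4, 5], [2], [3]], Q = [[1, 2, 3], [4], [5]]

Insert each entry of the permutation into P by Schensted row insertion, recording in Q the position of each new cell.

After inserting 3: P = [[3]].
After inserting 4: P = [[3, 4]].
After inserting 5: P = [[3, 4, 5]].
After inserting 2: P = [[2, 4, 5], [3]].
After inserting 1: P = [[1, 4, 5], [2], [3]].

So P = [[1, 4, 5], [2], [3]], Q = [[1, 2, 3], [4], [5]].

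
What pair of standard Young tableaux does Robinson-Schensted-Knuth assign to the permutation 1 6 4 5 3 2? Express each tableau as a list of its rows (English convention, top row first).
Insert each entry of the permutation into P by Schensted row insertion, recording in Q the position of each new cell.

Insert 1: appended to row 1. P = [[1]], Q = [[1]].
Insert 6: appended to row 1. P = [[1, 6]], Q = [[1, 2]].
Insert 4: 4 bumps 6 from row 1; 6 starts row 2. P = [[1, 4], [6]], Q = [[1, 2], [3]].
Insert 5: appended to row 1. P = [[1, 4, 5], [6]], Q = [[1, 2, 4], [3]].
Insert 3: 3 bumps 4 from row 1; 4 bumps 6 from row 2; 6 starts row 3. P = [[1, 3, 5], [4], [6]], Q = [[1, 2, 4], [3], [5]].
Insert 2: 2 bumps 3 from row 1; 3 bumps 4 from row 2; 4 bumps 6 from row 3; 6 starts row 4. P = [[1, 2, 5], [3], [4], [6]], Q = [[1, 2, 4], [3], [5], [6]].

So P = [[1, 2, 5], [3], [4], [6]], Q = [[1, 2, 4], [3], [5], [6]].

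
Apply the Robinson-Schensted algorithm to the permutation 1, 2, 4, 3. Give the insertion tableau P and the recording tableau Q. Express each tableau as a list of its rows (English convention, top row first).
Insert each entry of the permutation into P by Schensted row insertion, recording in Q the position of each new cell.

After inserting 1: P = [[1]].
After inserting 2: P = [[1, 2]].
After inserting 4: P = [[1, 2, 4]].
After inserting 3: P = [[1, 2, 3], [4]].

So P = [[1, 2, 3], [4]], Q = [[1, 2, 3], [4]].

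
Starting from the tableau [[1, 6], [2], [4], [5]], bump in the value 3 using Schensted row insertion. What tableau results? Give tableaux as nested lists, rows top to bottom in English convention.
In row 1, 3 replaces 6 (the leftmost entry greater than 3); 6 is bumped to row 2. 6 is appended to row 2. The new tableau is [[1, 3], [2, 6], [4], [5]].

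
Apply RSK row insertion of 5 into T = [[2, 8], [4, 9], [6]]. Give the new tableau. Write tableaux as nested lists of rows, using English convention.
In row 1, 5 replaces 8 (the leftmost entry greater than 5); 8 is bumped to row 2. In row 2, 8 replaces 9 (the leftmost entry greater than 8); 9 is bumped to row 3. 9 is appended to row 3. The new tableau is [[2, 5], [4, 8], [6, 9]].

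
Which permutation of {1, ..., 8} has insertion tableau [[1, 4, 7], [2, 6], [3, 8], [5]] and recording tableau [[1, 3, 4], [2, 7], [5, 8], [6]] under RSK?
5 3 6 8 2 1 7 4

Reverse the RSK construction: for i from n down to 1, find the cell of Q containing i, remove the entry at that cell from P, and reverse-bump it up through P; the value ejected from row 1 is w(i).

Step i=8: Q has 8 at row 3, column 2; remove 8 from row 3 of P and reverse-bump: 8 enters row 2 and ejects 6; 6 enters row 1 and ejects 4. So w(8) = 4. P is now [[1, 6, 7], [2, 8], [3], [5]].
Step i=7: Q has 7 at row 2, column 2; remove 8 from row 2 of P and reverse-bump: 8 enters row 1 and ejects 7. So w(7) = 7. P is now [[1, 6, 8], [2], [3], [5]].
Step i=6: Q has 6 at row 4, column 1; remove 5 from row 4 of P and reverse-bump: 5 enters row 3 and ejects 3; 3 enters row 2 and ejects 2; 2 enters row 1 and ejects 1. So w(6) = 1. P is now [[2, 6, 8], [3], [5]].
Step i=5: Q has 5 at row 3, column 1; remove 5 from row 3 of P and reverse-bump: 5 enters row 2 and ejects 3; 3 enters row 1 and ejects 2. So w(5) = 2. P is now [[3, 6, 8], [5]].
Step i=4: Q has 4 at row 1, column 3; remove that cell from P, ejecting 8. So w(4) = 8. P is now [[3, 6], [5]].
Step i=3: Q has 3 at row 1, column 2; remove that cell from P, ejecting 6. So w(3) = 6. P is now [[3], [5]].
Step i=2: Q has 2 at row 2, column 1; remove 5 from row 2 of P and reverse-bump: 5 enters row 1 and ejects 3. So w(2) = 3. P is now [[5]].
Step i=1: Q has 1 at row 1, column 1; remove that cell from P, ejecting 5. So w(1) = 5. P is now [].

So w = 5 3 6 8 2 1 7 4.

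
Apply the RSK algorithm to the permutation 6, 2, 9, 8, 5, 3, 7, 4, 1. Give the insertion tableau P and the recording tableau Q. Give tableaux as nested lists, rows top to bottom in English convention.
Insert each entry of the permutation into P by Schensted row insertion, recording in Q the position of each new cell.

After inserting 6: P = [[6]].
After inserting 2: P = [[2], [6]].
After inserting 9: P = [[2, 9], [6]].
After inserting 8: P = [[2, 8], [6, 9]].
After inserting 5: P = [[2, 5], [6, 8], [9]].
After inserting 3: P = [[2, 3], [5, 8], [6], [9]].
After inserting 7: P = [[2, 3, 7], [5, 8], [6], [9]].
After inserting 4: P = [[2, 3, 4], [5, 7], [6, 8], [9]].
After inserting 1: P = [[1, 3, 4], [2, 7], [5, 8], [6], [9]].

So P = [[1, 3, 4], [2, 7], [5, 8], [6], [9]], Q = [[1, 3, 7], [2, 4], [5, 8], [6], [9]].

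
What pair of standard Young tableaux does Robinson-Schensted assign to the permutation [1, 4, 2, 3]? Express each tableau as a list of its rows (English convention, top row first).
P = [[1, 2, 3], [4]], Q = [[1, 2, 4], [3]]

Insert each entry of the permutation into P by Schensted row insertion, recording in Q the position of each new cell.

After inserting 1: P = [[1]].
After inserting 4: P = [[1, 4]].
After inserting 2: P = [[1, 2], [4]].
After inserting 3: P = [[1, 2, 3], [4]].

So P = [[1, 2, 3], [4]], Q = [[1, 2, 4], [3]].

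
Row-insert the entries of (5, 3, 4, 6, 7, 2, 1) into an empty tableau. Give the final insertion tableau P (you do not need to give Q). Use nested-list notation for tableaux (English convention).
Insert 5: appended to row 1. P = [[5]].
Insert 3: 3 bumps 5 from row 1; 5 starts row 2. P = [[3], [5]].
Insert 4: appended to row 1. P = [[3, 4], [5]].
Insert 6: appended to row 1. P = [[3, 4, 6], [5]].
Insert 7: appended to row 1. P = [[3, 4, 6, 7], [5]].
Insert 2: 2 bumps 3 from row 1; 3 bumps 5 from row 2; 5 starts row 3. P = [[2, 4, 6, 7], [3], [5]].
Insert 1: 1 bumps 2 from row 1; 2 bumps 3 from row 2; 3 bumps 5 from row 3; 5 starts row 4. P = [[1, 4, 6, 7], [2], [3], [5]].

So P = [[1, 4, 6, 7], [2], [3], [5]].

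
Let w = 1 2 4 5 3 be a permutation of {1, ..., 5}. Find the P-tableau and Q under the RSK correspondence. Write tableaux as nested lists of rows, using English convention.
Insert each entry of the permutation into P by Schensted row insertion, recording in Q the position of each new cell.

After inserting 1: P = [[1]].
After inserting 2: P = [[1, 2]].
After inserting 4: P = [[1, 2, 4]].
After inserting 5: P = [[1, 2, 4, 5]].
After inserting 3: P = [[1, 2, 3, 5], [4]].

So P = [[1, 2, 3, 5], [4]], Q = [[1, 2, 3, 4], [5]].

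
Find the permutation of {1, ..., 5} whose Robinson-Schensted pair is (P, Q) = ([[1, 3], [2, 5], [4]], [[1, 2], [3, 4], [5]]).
4 5 2 3 1

Reverse the RSK construction: for i from n down to 1, find the cell of Q containing i, remove the entry at that cell from P, and reverse-bump it up through P; the value ejected from row 1 is w(i).

Step i=5: Q has 5 at row 3, column 1; remove 4 from row 3 of P and reverse-bump: 4 enters row 2 and ejects 2; 2 enters row 1 and ejects 1. So w(5) = 1. P is now [[2, 3], [4, 5]].
Step i=4: Q has 4 at row 2, column 2; remove 5 from row 2 of P and reverse-bump: 5 enters row 1 and ejects 3. So w(4) = 3. P is now [[2, 5], [4]].
Step i=3: Q has 3 at row 2, column 1; remove 4 from row 2 of P and reverse-bump: 4 enters row 1 and ejects 2. So w(3) = 2. P is now [[4, 5]].
Step i=2: Q has 2 at row 1, column 2; remove that cell from P, ejecting 5. So w(2) = 5. P is now [[4]].
Step i=1: Q has 1 at row 1, column 1; remove that cell from P, ejecting 4. So w(1) = 4. P is now [].

So w = 4 5 2 3 1.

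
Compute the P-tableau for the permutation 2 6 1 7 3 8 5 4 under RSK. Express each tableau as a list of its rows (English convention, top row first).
Insert 2: appended to row 1. P = [[2]].
Insert 6: appended to row 1. P = [[2, 6]].
Insert 1: 1 bumps 2 from row 1; 2 starts row 2. P = [[1, 6], [2]].
Insert 7: appended to row 1. P = [[1, 6, 7], [2]].
Insert 3: 3 bumps 6 from row 1; 6 appends to row 2. P = [[1, 3, 7], [2, 6]].
Insert 8: appended to row 1. P = [[1, 3, 7, 8], [2, 6]].
Insert 5: 5 bumps 7 from row 1; 7 appends to row 2. P = [[1, 3, 5, 8], [2, 6, 7]].
Insert 4: 4 bumps 5 from row 1; 5 bumps 6 from row 2; 6 starts row 3. P = [[1, 3, 4, 8], [2, 5, 7], [6]].

So P = [[1, 3, 4, 8], [2, 5, 7], [6]].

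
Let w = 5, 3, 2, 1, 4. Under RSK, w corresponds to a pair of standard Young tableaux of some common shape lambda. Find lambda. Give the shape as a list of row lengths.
[2, 1, 1, 1]

Row-insert each entry into an empty tableau.

After inserting 5: P = [[5]].
After inserting 3: P = [[3], [5]].
After inserting 2: P = [[2], [3], [5]].
After inserting 1: P = [[1], [2], [3], [5]].
After inserting 4: P = [[1, 4], [2], [3], [5]].

The final insertion tableau P = [[1, 4], [2], [3], [5]] has shape [2, 1, 1, 1].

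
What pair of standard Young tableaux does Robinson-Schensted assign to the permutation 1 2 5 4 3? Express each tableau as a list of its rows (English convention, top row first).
Insert each entry of the permutation into P by Schensted row insertion, recording in Q the position of each new cell.

Insert 1: appended to row 1. P = [[1]].
Insert 2: appended to row 1. P = [[1, 2]].
Insert 5: appended to row 1. P = [[1, 2, 5]].
Insert 4: 4 bumps 5 from row 1; 5 starts row 2. P = [[1, 2, 4], [5]].
Insert 3: 3 bumps 4 from row 1; 4 bumps 5 from row 2; 5 starts row 3. P = [[1, 2, 3], [4], [5]].

So P = [[1, 2, 3], [4], [5]], Q = [[1, 2, 3], [4], [5]].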